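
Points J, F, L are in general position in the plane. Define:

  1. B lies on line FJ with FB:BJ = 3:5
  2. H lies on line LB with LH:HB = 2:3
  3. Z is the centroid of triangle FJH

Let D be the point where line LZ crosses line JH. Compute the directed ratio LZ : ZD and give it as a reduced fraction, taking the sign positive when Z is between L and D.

Assign J = (0, 0), F = (1, 0), L = (0, 1) — the answer is frame-independent, so this choice is without loss of generality.
1. B lies on line FJ with FB:BJ = 3:5 ⇒ B = (5/8, 0)
2. H lies on line LB with LH:HB = 2:3 ⇒ H = (1/4, 3/5)
3. Z is the centroid of triangle FJH ⇒ Z = (5/12, 1/5)
line LZ meets JH at D = (25/108, 5/9)
Z = L + t·(D−L) with t = 9/5, so LZ:ZD = 9/5:-4/5

LZ:ZD = -9/4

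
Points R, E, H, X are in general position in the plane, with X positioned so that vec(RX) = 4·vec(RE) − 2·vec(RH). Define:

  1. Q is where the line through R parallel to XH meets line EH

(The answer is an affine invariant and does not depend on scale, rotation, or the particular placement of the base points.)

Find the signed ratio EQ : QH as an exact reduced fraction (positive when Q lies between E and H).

EQ:QH = -3/4

Set R = (0, 0), E = (1, 0), H = (0, 1), X = (4, -2); any affine frame gives the same invariant.
1. Q is where the line through R parallel to XH meets line EH ⇒ Q = (4, -3)
Q = E + t·(H−E) with t = -3, so EQ:QH = t:(1−t) = -3:4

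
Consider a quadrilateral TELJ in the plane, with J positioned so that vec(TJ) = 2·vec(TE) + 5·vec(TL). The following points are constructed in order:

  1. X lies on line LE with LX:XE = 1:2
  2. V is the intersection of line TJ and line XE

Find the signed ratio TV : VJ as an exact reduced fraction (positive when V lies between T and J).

Assign T = (0, 0), E = (1, 0), L = (0, 1), J = (2, 5) — the answer is frame-independent, so this choice is without loss of generality.
1. X lies on line LE with LX:XE = 1:2 ⇒ X = (1/3, 2/3)
2. V is the intersection of line TJ and line XE ⇒ V = (2/7, 5/7)
V = T + t·(J−T) with t = 1/7, so TV:VJ = t:(1−t) = 1/7:6/7

TV:VJ = 1/6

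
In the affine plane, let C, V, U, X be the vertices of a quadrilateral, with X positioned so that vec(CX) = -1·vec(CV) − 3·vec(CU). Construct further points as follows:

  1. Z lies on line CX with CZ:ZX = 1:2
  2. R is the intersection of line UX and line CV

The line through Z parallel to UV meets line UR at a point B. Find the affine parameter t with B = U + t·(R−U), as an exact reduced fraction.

Choose coordinates C = (0, 0), V = (1, 0), U = (0, 1), X = (-1, -3).
1. Z lies on line CX with CZ:ZX = 1:2 ⇒ Z = (-1/3, -1)
2. R is the intersection of line UX and line CV ⇒ R = (-1/4, 0)
through Z parallel to UV: direction (1, -1); meets UR at B = (-7/15, -13/15)
B = U + t·(R−U) with t = 28/15

t = 28/15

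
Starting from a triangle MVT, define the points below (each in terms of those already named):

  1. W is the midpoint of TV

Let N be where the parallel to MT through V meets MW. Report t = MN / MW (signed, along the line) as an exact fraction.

t = 2

Assign M = (0, 0), V = (1, 0), T = (0, 1) — the answer is frame-independent, so this choice is without loss of generality.
1. W is the midpoint of TV ⇒ W = (1/2, 1/2)
through V parallel to MT: direction (0, 1); meets MW at N = (1, 1)
N = M + t·(W−M) with t = 2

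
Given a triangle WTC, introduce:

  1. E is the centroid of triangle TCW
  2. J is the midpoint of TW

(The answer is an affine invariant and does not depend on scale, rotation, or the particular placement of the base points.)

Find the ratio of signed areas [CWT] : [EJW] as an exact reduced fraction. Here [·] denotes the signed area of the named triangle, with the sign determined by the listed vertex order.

Work in coordinates with W = (0, 0), T = (1, 0), C = (0, 1).
1. E is the centroid of triangle TCW ⇒ E = (1/3, 1/3)
2. J is the midpoint of TW ⇒ J = (1/2, 0)
2·[CWT] = 1, 2·[EJW] = -1/6
[CWT]:[EJW] = 1:-1/6 = -6

[CWT]:[EJW] = -6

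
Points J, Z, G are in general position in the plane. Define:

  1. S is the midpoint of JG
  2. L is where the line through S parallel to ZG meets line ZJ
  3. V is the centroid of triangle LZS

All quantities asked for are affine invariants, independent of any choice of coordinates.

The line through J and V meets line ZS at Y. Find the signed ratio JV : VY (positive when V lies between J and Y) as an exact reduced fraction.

Choose coordinates J = (0, 0), Z = (1, 0), G = (0, 1).
1. S is the midpoint of JG ⇒ S = (0, 1/2)
2. L is where the line through S parallel to ZG meets line ZJ ⇒ L = (1/2, 0)
3. V is the centroid of triangle LZS ⇒ V = (1/2, 1/6)
line JV meets ZS at Y = (3/5, 1/5)
V = J + t·(Y−J) with t = 5/6, so JV:VY = 5/6:1/6

JV:VY = 5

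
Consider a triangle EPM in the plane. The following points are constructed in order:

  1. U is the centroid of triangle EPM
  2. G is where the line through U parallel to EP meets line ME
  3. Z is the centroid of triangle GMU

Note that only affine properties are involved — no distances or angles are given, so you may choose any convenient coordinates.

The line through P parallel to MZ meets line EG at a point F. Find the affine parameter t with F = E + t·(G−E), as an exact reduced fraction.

t = 12

Set E = (0, 0), P = (1, 0), M = (0, 1); any affine frame gives the same invariant.
1. U is the centroid of triangle EPM ⇒ U = (1/3, 1/3)
2. G is where the line through U parallel to EP meets line ME ⇒ G = (0, 1/3)
3. Z is the centroid of triangle GMU ⇒ Z = (1/9, 5/9)
through P parallel to MZ: direction (1/9, -4/9); meets EG at F = (0, 4)
F = E + t·(G−E) with t = 12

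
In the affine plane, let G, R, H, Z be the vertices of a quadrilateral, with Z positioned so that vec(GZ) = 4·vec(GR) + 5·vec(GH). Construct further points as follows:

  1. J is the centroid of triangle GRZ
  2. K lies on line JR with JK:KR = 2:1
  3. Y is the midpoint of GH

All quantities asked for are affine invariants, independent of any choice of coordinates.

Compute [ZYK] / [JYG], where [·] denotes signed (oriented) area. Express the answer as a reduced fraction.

[ZYK]:[JYG] = 19/3

Assign G = (0, 0), R = (1, 0), H = (0, 1), Z = (4, 5) — the answer is frame-independent, so this choice is without loss of generality.
1. J is the centroid of triangle GRZ ⇒ J = (5/3, 5/3)
2. K lies on line JR with JK:KR = 2:1 ⇒ K = (11/9, 5/9)
3. Y is the midpoint of GH ⇒ Y = (0, 1/2)
2·[ZYK] = 95/18, 2·[JYG] = 5/6
[ZYK]:[JYG] = 95/18:5/6 = 19/3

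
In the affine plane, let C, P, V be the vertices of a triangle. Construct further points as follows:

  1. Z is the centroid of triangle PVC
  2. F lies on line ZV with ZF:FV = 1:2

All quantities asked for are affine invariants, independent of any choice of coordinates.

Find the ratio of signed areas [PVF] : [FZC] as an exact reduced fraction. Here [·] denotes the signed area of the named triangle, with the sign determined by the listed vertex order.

[PVF]:[FZC] = -2

Work in coordinates with C = (0, 0), P = (1, 0), V = (0, 1).
1. Z is the centroid of triangle PVC ⇒ Z = (1/3, 1/3)
2. F lies on line ZV with ZF:FV = 1:2 ⇒ F = (2/9, 5/9)
2·[PVF] = 2/9, 2·[FZC] = -1/9
[PVF]:[FZC] = 2/9:-1/9 = -2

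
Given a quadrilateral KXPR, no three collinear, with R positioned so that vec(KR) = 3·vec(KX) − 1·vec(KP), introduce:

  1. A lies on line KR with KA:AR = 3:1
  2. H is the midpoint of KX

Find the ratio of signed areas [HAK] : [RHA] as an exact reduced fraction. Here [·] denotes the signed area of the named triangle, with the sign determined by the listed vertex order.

Choose coordinates K = (0, 0), X = (1, 0), P = (0, 1), R = (3, -1).
1. A lies on line KR with KA:AR = 3:1 ⇒ A = (9/4, -3/4)
2. H is the midpoint of KX ⇒ H = (1/2, 0)
2·[HAK] = -3/8, 2·[RHA] = 1/8
[HAK]:[RHA] = -3/8:1/8 = -3

[HAK]:[RHA] = -3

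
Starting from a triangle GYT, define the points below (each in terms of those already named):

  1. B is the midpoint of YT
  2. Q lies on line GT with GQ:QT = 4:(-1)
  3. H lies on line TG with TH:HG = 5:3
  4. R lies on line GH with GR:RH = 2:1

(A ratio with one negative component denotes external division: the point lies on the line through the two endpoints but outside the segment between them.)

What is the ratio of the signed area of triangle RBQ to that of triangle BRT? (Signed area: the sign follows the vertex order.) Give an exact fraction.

Work in coordinates with G = (0, 0), Y = (1, 0), T = (0, 1).
1. B is the midpoint of YT ⇒ B = (1/2, 1/2)
2. Q lies on line GT with GQ:QT = 4:(-1) ⇒ Q = (0, 4/3)
3. H lies on line TG with TH:HG = 5:3 ⇒ H = (0, 3/8)
4. R lies on line GH with GR:RH = 2:1 ⇒ R = (0, 1/4)
2·[RBQ] = 13/24, 2·[BRT] = -3/8
[RBQ]:[BRT] = 13/24:-3/8 = -13/9

[RBQ]:[BRT] = -13/9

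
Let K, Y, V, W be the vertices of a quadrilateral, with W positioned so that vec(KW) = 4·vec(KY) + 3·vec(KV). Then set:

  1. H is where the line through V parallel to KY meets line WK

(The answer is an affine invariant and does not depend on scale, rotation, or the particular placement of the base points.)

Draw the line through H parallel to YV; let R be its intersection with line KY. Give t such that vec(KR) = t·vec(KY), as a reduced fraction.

Assign K = (0, 0), Y = (1, 0), V = (0, 1), W = (4, 3) — the answer is frame-independent, so this choice is without loss of generality.
1. H is where the line through V parallel to KY meets line WK ⇒ H = (4/3, 1)
through H parallel to YV: direction (-1, 1); meets KY at R = (7/3, 0)
R = K + t·(Y−K) with t = 7/3

t = 7/3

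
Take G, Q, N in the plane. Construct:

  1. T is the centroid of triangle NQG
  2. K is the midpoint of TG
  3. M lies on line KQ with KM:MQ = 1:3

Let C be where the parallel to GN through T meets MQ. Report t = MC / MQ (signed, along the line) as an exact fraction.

Work in coordinates with G = (0, 0), Q = (1, 0), N = (0, 1).
1. T is the centroid of triangle NQG ⇒ T = (1/3, 1/3)
2. K is the midpoint of TG ⇒ K = (1/6, 1/6)
3. M lies on line KQ with KM:MQ = 1:3 ⇒ M = (3/8, 1/8)
through T parallel to GN: direction (0, 1); meets MQ at C = (1/3, 2/15)
C = M + t·(Q−M) with t = -1/15

t = -1/15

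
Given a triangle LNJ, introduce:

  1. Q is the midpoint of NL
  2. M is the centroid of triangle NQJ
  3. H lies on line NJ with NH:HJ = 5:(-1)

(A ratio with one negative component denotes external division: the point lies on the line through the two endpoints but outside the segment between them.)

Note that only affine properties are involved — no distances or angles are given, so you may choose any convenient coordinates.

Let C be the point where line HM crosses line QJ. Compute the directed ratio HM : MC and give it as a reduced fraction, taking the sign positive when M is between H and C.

HM:MC = -7/4

Assign L = (0, 0), N = (1, 0), J = (0, 1) — the answer is frame-independent, so this choice is without loss of generality.
1. Q is the midpoint of NL ⇒ Q = (1/2, 0)
2. M is the centroid of triangle NQJ ⇒ M = (1/2, 1/3)
3. H lies on line NJ with NH:HJ = 5:(-1) ⇒ H = (-1/4, 5/4)
line HM meets QJ at C = (1/14, 6/7)
M = H + t·(C−H) with t = 7/3, so HM:MC = 7/3:-4/3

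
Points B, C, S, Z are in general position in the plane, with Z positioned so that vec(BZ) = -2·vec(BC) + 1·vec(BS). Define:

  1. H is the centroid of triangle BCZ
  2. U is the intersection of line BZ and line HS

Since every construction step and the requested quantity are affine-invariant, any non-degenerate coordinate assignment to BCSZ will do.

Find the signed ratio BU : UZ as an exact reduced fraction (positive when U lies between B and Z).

Set B = (0, 0), C = (1, 0), S = (0, 1), Z = (-2, 1); any affine frame gives the same invariant.
1. H is the centroid of triangle BCZ ⇒ H = (-1/3, 1/3)
2. U is the intersection of line BZ and line HS ⇒ U = (-2/5, 1/5)
U = B + t·(Z−B) with t = 1/5, so BU:UZ = t:(1−t) = 1/5:4/5

BU:UZ = 1/4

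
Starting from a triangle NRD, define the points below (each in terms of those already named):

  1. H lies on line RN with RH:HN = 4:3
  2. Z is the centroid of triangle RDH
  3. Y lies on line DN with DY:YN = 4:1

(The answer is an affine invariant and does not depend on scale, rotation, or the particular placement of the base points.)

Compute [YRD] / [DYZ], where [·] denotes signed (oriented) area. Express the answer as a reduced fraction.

[YRD]:[DYZ] = 21/10

Set N = (0, 0), R = (1, 0), D = (0, 1); any affine frame gives the same invariant.
1. H lies on line RN with RH:HN = 4:3 ⇒ H = (3/7, 0)
2. Z is the centroid of triangle RDH ⇒ Z = (10/21, 1/3)
3. Y lies on line DN with DY:YN = 4:1 ⇒ Y = (0, 1/5)
2·[YRD] = 4/5, 2·[DYZ] = 8/21
[YRD]:[DYZ] = 4/5:8/21 = 21/10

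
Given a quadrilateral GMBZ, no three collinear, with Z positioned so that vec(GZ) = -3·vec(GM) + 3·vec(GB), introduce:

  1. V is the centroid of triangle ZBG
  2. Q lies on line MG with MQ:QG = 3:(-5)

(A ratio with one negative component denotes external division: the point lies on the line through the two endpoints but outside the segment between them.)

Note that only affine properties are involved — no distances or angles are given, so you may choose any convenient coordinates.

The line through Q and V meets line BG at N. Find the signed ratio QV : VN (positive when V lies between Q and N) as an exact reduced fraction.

Work in coordinates with G = (0, 0), M = (1, 0), B = (0, 1), Z = (-3, 3).
1. V is the centroid of triangle ZBG ⇒ V = (-1, 4/3)
2. Q lies on line MG with MQ:QG = 3:(-5) ⇒ Q = (5/2, 0)
line QV meets BG at N = (0, 20/21)
V = Q + t·(N−Q) with t = 7/5, so QV:VN = 7/5:-2/5

QV:VN = -7/2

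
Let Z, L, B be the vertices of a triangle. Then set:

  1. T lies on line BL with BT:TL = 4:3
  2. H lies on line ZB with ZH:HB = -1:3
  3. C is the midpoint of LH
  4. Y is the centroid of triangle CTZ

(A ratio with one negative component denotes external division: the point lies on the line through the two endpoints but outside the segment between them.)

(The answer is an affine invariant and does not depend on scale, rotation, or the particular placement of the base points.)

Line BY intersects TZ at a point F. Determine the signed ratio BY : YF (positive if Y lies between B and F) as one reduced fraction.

Work in coordinates with Z = (0, 0), L = (1, 0), B = (0, 1).
1. T lies on line BL with BT:TL = 4:3 ⇒ T = (4/7, 3/7)
2. H lies on line ZB with ZH:HB = -1:3 ⇒ H = (0, -1/2)
3. C is the midpoint of LH ⇒ C = (1/2, -1/4)
4. Y is the centroid of triangle CTZ ⇒ Y = (5/14, 5/84)
line BY meets TZ at F = (60/203, 45/203)
Y = B + t·(F−B) with t = 29/24, so BY:YF = 29/24:-5/24

BY:YF = -29/5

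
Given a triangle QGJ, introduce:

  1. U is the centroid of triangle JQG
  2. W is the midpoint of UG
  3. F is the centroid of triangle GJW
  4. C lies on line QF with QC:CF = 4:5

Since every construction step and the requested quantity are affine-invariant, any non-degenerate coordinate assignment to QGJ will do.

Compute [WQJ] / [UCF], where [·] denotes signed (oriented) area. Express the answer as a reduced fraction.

Assign Q = (0, 0), G = (1, 0), J = (0, 1) — the answer is frame-independent, so this choice is without loss of generality.
1. U is the centroid of triangle JQG ⇒ U = (1/3, 1/3)
2. W is the midpoint of UG ⇒ W = (2/3, 1/6)
3. F is the centroid of triangle GJW ⇒ F = (5/9, 7/18)
4. C lies on line QF with QC:CF = 4:5 ⇒ C = (20/81, 14/81)
2·[WQJ] = -2/3, 2·[UCF] = 5/162
[WQJ]:[UCF] = -2/3:5/162 = -108/5

[WQJ]:[UCF] = -108/5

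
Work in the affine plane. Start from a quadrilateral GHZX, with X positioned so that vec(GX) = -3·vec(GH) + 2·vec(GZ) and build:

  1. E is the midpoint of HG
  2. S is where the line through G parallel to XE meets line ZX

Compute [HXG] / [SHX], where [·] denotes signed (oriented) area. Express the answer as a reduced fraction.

Set G = (0, 0), H = (1, 0), Z = (0, 1), X = (-3, 2); any affine frame gives the same invariant.
1. E is the midpoint of HG ⇒ E = (1/2, 0)
2. S is where the line through G parallel to XE meets line ZX ⇒ S = (-21/5, 12/5)
2·[HXG] = 2, 2·[SHX] = 4/5
[HXG]:[SHX] = 2:4/5 = 5/2

[HXG]:[SHX] = 5/2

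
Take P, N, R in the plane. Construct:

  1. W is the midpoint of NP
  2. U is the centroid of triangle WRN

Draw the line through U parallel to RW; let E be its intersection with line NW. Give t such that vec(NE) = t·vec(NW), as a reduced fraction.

t = 2/3

Set P = (0, 0), N = (1, 0), R = (0, 1); any affine frame gives the same invariant.
1. W is the midpoint of NP ⇒ W = (1/2, 0)
2. U is the centroid of triangle WRN ⇒ U = (1/2, 1/3)
through U parallel to RW: direction (1/2, -1); meets NW at E = (2/3, 0)
E = N + t·(W−N) with t = 2/3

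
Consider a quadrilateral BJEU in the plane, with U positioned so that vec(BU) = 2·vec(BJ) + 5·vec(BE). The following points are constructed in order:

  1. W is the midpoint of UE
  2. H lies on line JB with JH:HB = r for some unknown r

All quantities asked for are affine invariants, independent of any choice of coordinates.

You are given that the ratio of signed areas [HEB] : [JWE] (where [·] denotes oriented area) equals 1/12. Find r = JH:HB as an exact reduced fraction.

Work in coordinates with B = (0, 0), J = (1, 0), E = (0, 1), U = (2, 5).
1. W is the midpoint of UE ⇒ W = (1, 3)
2. With JH:HB = r, write λ = r/(r+1) so H = J + λ·(B−J); H is affine-linear in λ
Every point depending on H is an affine combination of H and λ-independent points, so each such coordinate is linear in λ; the λ² term in each signed area is a multiple of (B−J)×(B−J) = 0, so 2·[HEB] and 2·[JWE] are each linear in λ. Evaluating at λ=0 and λ=1:
  2·[HEB] = −λ + 1,   2·[JWE] = 3
So [HEB]:[JWE] = (−λ + 1) / (3). Setting this equal to 1/12:
  −λ + 1 = 1/12·(3)  ⇒  λ = 3/4
Then r = λ/(1−λ) = (3/4)/(1/4) = 3. Check: with r = 3, H = (1/4, 0) and [HEB]:[JWE] = 1/12 as required.

r = 3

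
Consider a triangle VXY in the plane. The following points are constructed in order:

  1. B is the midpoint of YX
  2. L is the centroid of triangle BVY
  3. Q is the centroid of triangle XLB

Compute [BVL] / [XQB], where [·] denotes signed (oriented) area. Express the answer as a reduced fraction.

[BVL]:[XQB] = 3

Choose coordinates V = (0, 0), X = (1, 0), Y = (0, 1).
1. B is the midpoint of YX ⇒ B = (1/2, 1/2)
2. L is the centroid of triangle BVY ⇒ L = (1/6, 1/2)
3. Q is the centroid of triangle XLB ⇒ Q = (5/9, 1/3)
2·[BVL] = -1/6, 2·[XQB] = -1/18
[BVL]:[XQB] = -1/6:-1/18 = 3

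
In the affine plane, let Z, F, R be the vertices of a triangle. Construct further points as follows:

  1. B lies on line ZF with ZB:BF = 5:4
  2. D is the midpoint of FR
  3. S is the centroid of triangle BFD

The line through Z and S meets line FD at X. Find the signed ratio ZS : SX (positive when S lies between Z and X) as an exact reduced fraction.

Work in coordinates with Z = (0, 0), F = (1, 0), R = (0, 1).
1. B lies on line ZF with ZB:BF = 5:4 ⇒ B = (5/9, 0)
2. D is the midpoint of FR ⇒ D = (1/2, 1/2)
3. S is the centroid of triangle BFD ⇒ S = (37/54, 1/6)
line ZS meets FD at X = (37/46, 9/46)
S = Z + t·(X−Z) with t = 23/27, so ZS:SX = 23/27:4/27

ZS:SX = 23/4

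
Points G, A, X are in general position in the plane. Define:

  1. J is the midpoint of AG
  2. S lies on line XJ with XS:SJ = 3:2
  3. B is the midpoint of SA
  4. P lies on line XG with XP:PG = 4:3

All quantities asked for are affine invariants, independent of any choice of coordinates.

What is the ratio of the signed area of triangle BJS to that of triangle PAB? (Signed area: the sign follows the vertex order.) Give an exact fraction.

[BJS]:[PAB] = -2

Choose coordinates G = (0, 0), A = (1, 0), X = (0, 1).
1. J is the midpoint of AG ⇒ J = (1/2, 0)
2. S lies on line XJ with XS:SJ = 3:2 ⇒ S = (3/10, 2/5)
3. B is the midpoint of SA ⇒ B = (13/20, 1/5)
4. P lies on line XG with XP:PG = 4:3 ⇒ P = (0, 3/7)
2·[BJS] = -1/10, 2·[PAB] = 1/20
[BJS]:[PAB] = -1/10:1/20 = -2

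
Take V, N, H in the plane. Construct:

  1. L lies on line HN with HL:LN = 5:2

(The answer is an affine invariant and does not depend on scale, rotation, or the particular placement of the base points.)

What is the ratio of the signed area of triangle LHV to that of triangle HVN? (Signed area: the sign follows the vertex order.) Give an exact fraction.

Work in coordinates with V = (0, 0), N = (1, 0), H = (0, 1).
1. L lies on line HN with HL:LN = 5:2 ⇒ L = (5/7, 2/7)
2·[LHV] = 5/7, 2·[HVN] = 1
[LHV]:[HVN] = 5/7:1 = 5/7

[LHV]:[HVN] = 5/7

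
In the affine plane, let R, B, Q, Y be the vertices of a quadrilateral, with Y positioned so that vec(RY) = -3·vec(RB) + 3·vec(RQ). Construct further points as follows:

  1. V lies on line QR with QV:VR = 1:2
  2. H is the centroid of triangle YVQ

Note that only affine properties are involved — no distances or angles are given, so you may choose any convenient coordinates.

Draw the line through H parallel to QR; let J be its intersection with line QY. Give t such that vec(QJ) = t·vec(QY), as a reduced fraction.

t = 1/3

Set R = (0, 0), B = (1, 0), Q = (0, 1), Y = (-3, 3); any affine frame gives the same invariant.
1. V lies on line QR with QV:VR = 1:2 ⇒ V = (0, 2/3)
2. H is the centroid of triangle YVQ ⇒ H = (-1, 14/9)
through H parallel to QR: direction (0, -1); meets QY at J = (-1, 5/3)
J = Q + t·(Y−Q) with t = 1/3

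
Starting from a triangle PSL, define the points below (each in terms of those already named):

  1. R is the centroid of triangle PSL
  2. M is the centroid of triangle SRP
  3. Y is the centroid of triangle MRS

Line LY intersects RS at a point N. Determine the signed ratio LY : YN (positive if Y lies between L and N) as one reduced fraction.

Set P = (0, 0), S = (1, 0), L = (0, 1); any affine frame gives the same invariant.
1. R is the centroid of triangle PSL ⇒ R = (1/3, 1/3)
2. M is the centroid of triangle SRP ⇒ M = (4/9, 1/9)
3. Y is the centroid of triangle MRS ⇒ Y = (16/27, 4/27)
line LY meets RS at N = (8/15, 7/30)
Y = L + t·(N−L) with t = 10/9, so LY:YN = 10/9:-1/9

LY:YN = -10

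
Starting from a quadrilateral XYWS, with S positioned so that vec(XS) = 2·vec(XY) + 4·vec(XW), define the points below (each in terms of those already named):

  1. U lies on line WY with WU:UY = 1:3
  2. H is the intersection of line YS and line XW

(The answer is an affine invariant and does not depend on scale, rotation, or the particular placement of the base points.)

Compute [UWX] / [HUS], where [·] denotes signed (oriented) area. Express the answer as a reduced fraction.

Set X = (0, 0), Y = (1, 0), W = (0, 1), S = (2, 4); any affine frame gives the same invariant.
1. U lies on line WY with WU:UY = 1:3 ⇒ U = (1/4, 3/4)
2. H is the intersection of line YS and line XW ⇒ H = (0, -4)
2·[UWX] = 1/4, 2·[HUS] = -15/2
[UWX]:[HUS] = 1/4:-15/2 = -1/30

[UWX]:[HUS] = -1/30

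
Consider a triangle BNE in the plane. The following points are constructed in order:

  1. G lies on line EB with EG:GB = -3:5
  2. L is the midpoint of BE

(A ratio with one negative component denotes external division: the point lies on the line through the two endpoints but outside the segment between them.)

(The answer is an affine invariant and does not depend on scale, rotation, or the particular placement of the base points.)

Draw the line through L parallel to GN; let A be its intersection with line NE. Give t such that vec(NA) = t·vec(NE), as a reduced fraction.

Set B = (0, 0), N = (1, 0), E = (0, 1); any affine frame gives the same invariant.
1. G lies on line EB with EG:GB = -3:5 ⇒ G = (0, 5/2)
2. L is the midpoint of BE ⇒ L = (0, 1/2)
through L parallel to GN: direction (1, -5/2); meets NE at A = (-1/3, 4/3)
A = N + t·(E−N) with t = 4/3

t = 4/3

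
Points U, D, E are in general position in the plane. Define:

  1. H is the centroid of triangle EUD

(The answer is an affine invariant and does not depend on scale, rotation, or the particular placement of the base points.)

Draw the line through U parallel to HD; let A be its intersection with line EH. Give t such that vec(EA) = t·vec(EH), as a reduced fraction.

t = 2

Work in coordinates with U = (0, 0), D = (1, 0), E = (0, 1).
1. H is the centroid of triangle EUD ⇒ H = (1/3, 1/3)
through U parallel to HD: direction (2/3, -1/3); meets EH at A = (2/3, -1/3)
A = E + t·(H−E) with t = 2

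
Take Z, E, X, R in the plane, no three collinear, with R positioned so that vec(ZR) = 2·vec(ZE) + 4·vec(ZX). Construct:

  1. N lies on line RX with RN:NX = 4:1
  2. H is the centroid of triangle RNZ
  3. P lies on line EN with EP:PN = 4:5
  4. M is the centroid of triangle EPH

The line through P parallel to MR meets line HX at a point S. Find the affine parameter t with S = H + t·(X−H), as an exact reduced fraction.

Assign Z = (0, 0), E = (1, 0), X = (0, 1), R = (2, 4) — the answer is frame-independent, so this choice is without loss of generality.
1. N lies on line RX with RN:NX = 4:1 ⇒ N = (2/5, 8/5)
2. H is the centroid of triangle RNZ ⇒ H = (4/5, 28/15)
3. P lies on line EN with EP:PN = 4:5 ⇒ P = (11/15, 32/45)
4. M is the centroid of triangle EPH ⇒ M = (38/45, 116/135)
through P parallel to MR: direction (52/45, 424/135); meets HX at S = (356/255, 1922/765)
S = H + t·(X−H) with t = -38/51

t = -38/51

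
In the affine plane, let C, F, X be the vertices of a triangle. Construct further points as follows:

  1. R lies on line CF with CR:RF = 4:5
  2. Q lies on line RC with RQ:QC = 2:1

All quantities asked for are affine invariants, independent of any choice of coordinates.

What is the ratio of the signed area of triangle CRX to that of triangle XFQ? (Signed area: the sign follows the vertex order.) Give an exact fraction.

[CRX]:[XFQ] = -12/23

Work in coordinates with C = (0, 0), F = (1, 0), X = (0, 1).
1. R lies on line CF with CR:RF = 4:5 ⇒ R = (4/9, 0)
2. Q lies on line RC with RQ:QC = 2:1 ⇒ Q = (4/27, 0)
2·[CRX] = 4/9, 2·[XFQ] = -23/27
[CRX]:[XFQ] = 4/9:-23/27 = -12/23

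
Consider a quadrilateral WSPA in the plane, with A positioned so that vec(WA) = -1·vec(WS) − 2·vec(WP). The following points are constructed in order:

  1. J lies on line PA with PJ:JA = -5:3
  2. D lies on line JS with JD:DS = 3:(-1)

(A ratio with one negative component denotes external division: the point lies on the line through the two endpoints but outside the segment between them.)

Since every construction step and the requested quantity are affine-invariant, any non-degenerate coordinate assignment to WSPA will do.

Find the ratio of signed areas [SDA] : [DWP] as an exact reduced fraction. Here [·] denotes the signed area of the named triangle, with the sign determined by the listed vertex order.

Set W = (0, 0), S = (1, 0), P = (0, 1), A = (-1, -2); any affine frame gives the same invariant.
1. J lies on line PA with PJ:JA = -5:3 ⇒ J = (-5/2, -13/2)
2. D lies on line JS with JD:DS = 3:(-1) ⇒ D = (11/4, 13/4)
2·[SDA] = 3, 2·[DWP] = -11/4
[SDA]:[DWP] = 3:-11/4 = -12/11

[SDA]:[DWP] = -12/11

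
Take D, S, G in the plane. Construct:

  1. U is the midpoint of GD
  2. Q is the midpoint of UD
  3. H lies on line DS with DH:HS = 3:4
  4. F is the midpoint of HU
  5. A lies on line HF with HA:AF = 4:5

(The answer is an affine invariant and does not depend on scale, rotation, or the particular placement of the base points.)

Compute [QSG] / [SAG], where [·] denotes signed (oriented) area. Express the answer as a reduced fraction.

Assign D = (0, 0), S = (1, 0), G = (0, 1) — the answer is frame-independent, so this choice is without loss of generality.
1. U is the midpoint of GD ⇒ U = (0, 1/2)
2. Q is the midpoint of UD ⇒ Q = (0, 1/4)
3. H lies on line DS with DH:HS = 3:4 ⇒ H = (3/7, 0)
4. F is the midpoint of HU ⇒ F = (3/14, 1/4)
5. A lies on line HF with HA:AF = 4:5 ⇒ A = (1/3, 1/9)
2·[QSG] = 3/4, 2·[SAG] = -5/9
[QSG]:[SAG] = 3/4:-5/9 = -27/20

[QSG]:[SAG] = -27/20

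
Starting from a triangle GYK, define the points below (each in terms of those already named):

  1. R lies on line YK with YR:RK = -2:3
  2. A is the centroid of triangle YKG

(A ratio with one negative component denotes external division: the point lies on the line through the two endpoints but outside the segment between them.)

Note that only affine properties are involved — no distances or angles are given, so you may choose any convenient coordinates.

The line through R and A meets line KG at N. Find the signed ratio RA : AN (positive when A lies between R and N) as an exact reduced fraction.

Choose coordinates G = (0, 0), Y = (1, 0), K = (0, 1).
1. R lies on line YK with YR:RK = -2:3 ⇒ R = (3, -2)
2. A is the centroid of triangle YKG ⇒ A = (1/3, 1/3)
line RA meets KG at N = (0, 5/8)
A = R + t·(N−R) with t = 8/9, so RA:AN = 8/9:1/9

RA:AN = 8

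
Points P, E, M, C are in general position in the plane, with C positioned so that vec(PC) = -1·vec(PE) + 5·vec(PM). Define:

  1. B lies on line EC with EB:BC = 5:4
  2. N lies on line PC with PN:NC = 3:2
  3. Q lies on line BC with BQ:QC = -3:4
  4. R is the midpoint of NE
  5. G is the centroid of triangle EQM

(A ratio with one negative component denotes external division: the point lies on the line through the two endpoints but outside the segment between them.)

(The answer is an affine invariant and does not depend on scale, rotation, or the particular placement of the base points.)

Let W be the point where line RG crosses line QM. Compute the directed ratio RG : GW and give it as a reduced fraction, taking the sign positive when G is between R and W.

RG:GW = 19/10

Choose coordinates P = (0, 0), E = (1, 0), M = (0, 1), C = (-1, 5).
1. B lies on line EC with EB:BC = 5:4 ⇒ B = (-1/9, 25/9)
2. N lies on line PC with PN:NC = 3:2 ⇒ N = (-3/5, 3)
3. Q lies on line BC with BQ:QC = -3:4 ⇒ Q = (23/9, -35/9)
4. R is the midpoint of NE ⇒ R = (1/5, 3/2)
5. G is the centroid of triangle EQM ⇒ G = (32/27, -26/27)
line RG meets QM at W = (46/27, -61/27)
G = R + t·(W−R) with t = 19/29, so RG:GW = 19/29:10/29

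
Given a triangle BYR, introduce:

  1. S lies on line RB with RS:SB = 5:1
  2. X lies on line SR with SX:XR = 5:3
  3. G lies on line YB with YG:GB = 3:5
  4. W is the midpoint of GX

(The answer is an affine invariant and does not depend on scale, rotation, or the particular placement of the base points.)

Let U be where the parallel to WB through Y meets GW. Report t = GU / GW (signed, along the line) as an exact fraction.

t = -3/5

Assign B = (0, 0), Y = (1, 0), R = (0, 1) — the answer is frame-independent, so this choice is without loss of generality.
1. S lies on line RB with RS:SB = 5:1 ⇒ S = (0, 1/6)
2. X lies on line SR with SX:XR = 5:3 ⇒ X = (0, 11/16)
3. G lies on line YB with YG:GB = 3:5 ⇒ G = (5/8, 0)
4. W is the midpoint of GX ⇒ W = (5/16, 11/32)
through Y parallel to WB: direction (-5/16, -11/32); meets GW at U = (13/16, -33/160)
U = G + t·(W−G) with t = -3/5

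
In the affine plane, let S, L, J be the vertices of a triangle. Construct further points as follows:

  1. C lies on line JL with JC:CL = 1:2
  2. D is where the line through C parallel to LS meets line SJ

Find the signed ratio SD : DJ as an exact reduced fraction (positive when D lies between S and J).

Work in coordinates with S = (0, 0), L = (1, 0), J = (0, 1).
1. C lies on line JL with JC:CL = 1:2 ⇒ C = (1/3, 2/3)
2. D is where the line through C parallel to LS meets line SJ ⇒ D = (0, 2/3)
D = S + t·(J−S) with t = 2/3, so SD:DJ = t:(1−t) = 2/3:1/3

SD:DJ = 2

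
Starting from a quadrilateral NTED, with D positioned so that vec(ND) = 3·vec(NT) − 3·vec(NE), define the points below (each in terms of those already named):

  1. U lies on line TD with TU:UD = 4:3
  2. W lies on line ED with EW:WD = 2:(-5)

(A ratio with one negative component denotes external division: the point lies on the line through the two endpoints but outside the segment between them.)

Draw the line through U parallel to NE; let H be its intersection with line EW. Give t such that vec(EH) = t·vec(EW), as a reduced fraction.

t = -15/14

Work in coordinates with N = (0, 0), T = (1, 0), E = (0, 1), D = (3, -3).
1. U lies on line TD with TU:UD = 4:3 ⇒ U = (15/7, -12/7)
2. W lies on line ED with EW:WD = 2:(-5) ⇒ W = (-2, 11/3)
through U parallel to NE: direction (0, 1); meets EW at H = (15/7, -13/7)
H = E + t·(W−E) with t = -15/14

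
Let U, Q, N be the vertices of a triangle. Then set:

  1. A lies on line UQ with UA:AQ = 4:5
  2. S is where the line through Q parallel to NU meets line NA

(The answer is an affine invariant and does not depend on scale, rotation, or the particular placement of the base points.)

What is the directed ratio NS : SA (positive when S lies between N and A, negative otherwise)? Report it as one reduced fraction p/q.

Choose coordinates U = (0, 0), Q = (1, 0), N = (0, 1).
1. A lies on line UQ with UA:AQ = 4:5 ⇒ A = (4/9, 0)
2. S is where the line through Q parallel to NU meets line NA ⇒ S = (1, -5/4)
S = N + t·(A−N) with t = 9/4, so NS:SA = t:(1−t) = 9/4:-5/4

NS:SA = -9/5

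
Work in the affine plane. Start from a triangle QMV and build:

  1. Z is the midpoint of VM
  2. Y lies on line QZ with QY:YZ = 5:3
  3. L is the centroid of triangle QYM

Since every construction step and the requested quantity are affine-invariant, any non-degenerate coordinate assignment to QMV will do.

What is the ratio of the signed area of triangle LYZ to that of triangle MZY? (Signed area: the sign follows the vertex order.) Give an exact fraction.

Assign Q = (0, 0), M = (1, 0), V = (0, 1) — the answer is frame-independent, so this choice is without loss of generality.
1. Z is the midpoint of VM ⇒ Z = (1/2, 1/2)
2. Y lies on line QZ with QY:YZ = 5:3 ⇒ Y = (5/16, 5/16)
3. L is the centroid of triangle QYM ⇒ L = (7/16, 5/48)
2·[LYZ] = -1/16, 2·[MZY] = 3/16
[LYZ]:[MZY] = -1/16:3/16 = -1/3

[LYZ]:[MZY] = -1/3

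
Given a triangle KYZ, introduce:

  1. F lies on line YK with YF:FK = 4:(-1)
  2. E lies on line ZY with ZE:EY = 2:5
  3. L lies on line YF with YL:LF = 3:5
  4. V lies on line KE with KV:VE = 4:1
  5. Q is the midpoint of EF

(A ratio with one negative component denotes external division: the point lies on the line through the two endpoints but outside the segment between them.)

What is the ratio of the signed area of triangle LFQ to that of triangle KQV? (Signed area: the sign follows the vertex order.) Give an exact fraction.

[LFQ]:[KQV] = 25/8

Work in coordinates with K = (0, 0), Y = (1, 0), Z = (0, 1).
1. F lies on line YK with YF:FK = 4:(-1) ⇒ F = (-1/3, 0)
2. E lies on line ZY with ZE:EY = 2:5 ⇒ E = (2/7, 5/7)
3. L lies on line YF with YL:LF = 3:5 ⇒ L = (1/2, 0)
4. V lies on line KE with KV:VE = 4:1 ⇒ V = (8/35, 4/7)
5. Q is the midpoint of EF ⇒ Q = (-1/42, 5/14)
2·[LFQ] = -25/84, 2·[KQV] = -2/21
[LFQ]:[KQV] = -25/84:-2/21 = 25/8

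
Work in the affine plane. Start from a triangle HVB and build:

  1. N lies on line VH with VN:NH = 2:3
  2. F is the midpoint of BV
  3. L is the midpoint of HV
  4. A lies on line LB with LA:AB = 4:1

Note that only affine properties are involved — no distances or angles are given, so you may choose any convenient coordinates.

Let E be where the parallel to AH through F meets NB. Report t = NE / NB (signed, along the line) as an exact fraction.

t = 13/58

Set H = (0, 0), V = (1, 0), B = (0, 1); any affine frame gives the same invariant.
1. N lies on line VH with VN:NH = 2:3 ⇒ N = (3/5, 0)
2. F is the midpoint of BV ⇒ F = (1/2, 1/2)
3. L is the midpoint of HV ⇒ L = (1/2, 0)
4. A lies on line LB with LA:AB = 4:1 ⇒ A = (1/10, 4/5)
through F parallel to AH: direction (-1/10, -4/5); meets NB at E = (27/58, 13/58)
E = N + t·(B−N) with t = 13/58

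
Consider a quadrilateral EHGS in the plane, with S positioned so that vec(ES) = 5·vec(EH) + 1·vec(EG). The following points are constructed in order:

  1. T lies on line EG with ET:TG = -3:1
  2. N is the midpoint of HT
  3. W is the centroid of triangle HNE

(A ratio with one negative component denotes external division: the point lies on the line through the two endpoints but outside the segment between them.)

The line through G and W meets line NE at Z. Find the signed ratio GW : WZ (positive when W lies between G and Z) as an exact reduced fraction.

GW:WZ = -3

Assign E = (0, 0), H = (1, 0), G = (0, 1), S = (5, 1) — the answer is frame-independent, so this choice is without loss of generality.
1. T lies on line EG with ET:TG = -3:1 ⇒ T = (0, 3/2)
2. N is the midpoint of HT ⇒ N = (1/2, 3/4)
3. W is the centroid of triangle HNE ⇒ W = (1/2, 1/4)
line GW meets NE at Z = (1/3, 1/2)
W = G + t·(Z−G) with t = 3/2, so GW:WZ = 3/2:-1/2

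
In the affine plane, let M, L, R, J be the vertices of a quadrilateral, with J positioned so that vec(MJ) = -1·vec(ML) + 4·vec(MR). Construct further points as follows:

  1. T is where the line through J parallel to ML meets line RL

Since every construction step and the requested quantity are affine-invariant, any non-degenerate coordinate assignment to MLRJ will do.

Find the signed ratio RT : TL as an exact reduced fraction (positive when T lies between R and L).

Set M = (0, 0), L = (1, 0), R = (0, 1), J = (-1, 4); any affine frame gives the same invariant.
1. T is where the line through J parallel to ML meets line RL ⇒ T = (-3, 4)
T = R + t·(L−R) with t = -3, so RT:TL = t:(1−t) = -3:4

RT:TL = -3/4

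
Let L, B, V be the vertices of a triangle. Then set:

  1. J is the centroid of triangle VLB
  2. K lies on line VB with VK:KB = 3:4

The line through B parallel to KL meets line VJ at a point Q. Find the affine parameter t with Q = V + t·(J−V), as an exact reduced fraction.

Set L = (0, 0), B = (1, 0), V = (0, 1); any affine frame gives the same invariant.
1. J is the centroid of triangle VLB ⇒ J = (1/3, 1/3)
2. K lies on line VB with VK:KB = 3:4 ⇒ K = (3/7, 4/7)
through B parallel to KL: direction (-3/7, -4/7); meets VJ at Q = (7/10, -2/5)
Q = V + t·(J−V) with t = 21/10

t = 21/10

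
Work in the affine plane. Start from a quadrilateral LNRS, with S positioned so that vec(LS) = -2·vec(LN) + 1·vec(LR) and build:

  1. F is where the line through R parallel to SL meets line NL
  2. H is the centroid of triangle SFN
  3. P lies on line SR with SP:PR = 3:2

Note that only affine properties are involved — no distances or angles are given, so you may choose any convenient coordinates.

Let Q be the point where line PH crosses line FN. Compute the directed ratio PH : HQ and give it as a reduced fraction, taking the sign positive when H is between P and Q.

PH:HQ = 2

Work in coordinates with L = (0, 0), N = (1, 0), R = (0, 1), S = (-2, 1).
1. F is where the line through R parallel to SL meets line NL ⇒ F = (2, 0)
2. H is the centroid of triangle SFN ⇒ H = (1/3, 1/3)
3. P lies on line SR with SP:PR = 3:2 ⇒ P = (-4/5, 1)
line PH meets FN at Q = (9/10, 0)
H = P + t·(Q−P) with t = 2/3, so PH:HQ = 2/3:1/3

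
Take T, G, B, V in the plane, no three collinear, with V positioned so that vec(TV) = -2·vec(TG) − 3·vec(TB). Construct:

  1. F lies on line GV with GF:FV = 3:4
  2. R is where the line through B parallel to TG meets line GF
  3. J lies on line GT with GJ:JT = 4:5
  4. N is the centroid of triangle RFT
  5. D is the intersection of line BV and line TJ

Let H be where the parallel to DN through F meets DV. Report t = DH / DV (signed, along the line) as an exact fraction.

Work in coordinates with T = (0, 0), G = (1, 0), B = (0, 1), V = (-2, -3).
1. F lies on line GV with GF:FV = 3:4 ⇒ F = (-2/7, -9/7)
2. R is where the line through B parallel to TG meets line GF ⇒ R = (2, 1)
3. J lies on line GT with GJ:JT = 4:5 ⇒ J = (5/9, 0)
4. N is the centroid of triangle RFT ⇒ N = (4/7, -2/21)
5. D is the intersection of line BV and line TJ ⇒ D = (-1/2, 0)
through F parallel to DN: direction (15/14, -2/21); meets DV at H = (-52/47, -57/47)
H = D + t·(V−D) with t = 19/47

t = 19/47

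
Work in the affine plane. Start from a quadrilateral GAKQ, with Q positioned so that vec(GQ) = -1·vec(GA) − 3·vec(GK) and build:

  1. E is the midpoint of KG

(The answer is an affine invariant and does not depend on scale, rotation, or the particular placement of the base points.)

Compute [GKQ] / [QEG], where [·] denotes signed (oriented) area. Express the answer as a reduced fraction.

[GKQ]:[QEG] = -2

Set G = (0, 0), A = (1, 0), K = (0, 1), Q = (-1, -3); any affine frame gives the same invariant.
1. E is the midpoint of KG ⇒ E = (0, 1/2)
2·[GKQ] = 1, 2·[QEG] = -1/2
[GKQ]:[QEG] = 1:-1/2 = -2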